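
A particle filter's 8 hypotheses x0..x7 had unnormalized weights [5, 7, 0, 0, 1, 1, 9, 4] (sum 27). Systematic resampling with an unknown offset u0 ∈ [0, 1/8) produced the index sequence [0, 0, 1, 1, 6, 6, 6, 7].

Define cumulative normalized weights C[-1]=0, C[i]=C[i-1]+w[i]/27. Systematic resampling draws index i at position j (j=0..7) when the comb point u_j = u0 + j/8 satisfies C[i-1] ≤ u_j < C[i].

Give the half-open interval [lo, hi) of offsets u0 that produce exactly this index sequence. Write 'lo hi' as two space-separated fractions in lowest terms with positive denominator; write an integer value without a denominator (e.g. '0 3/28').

C = [5/27, 4/9, 4/9, 4/9, 13/27, 14/27, 23/27, 1]
j=0 picked index 0: u0 ∈ [0, 5/27)
j=1 picked index 0: u0 ∈ [-1/8, 13/216)
j=2 picked index 1: u0 ∈ [-7/108, 7/36)
j=3 picked index 1: u0 ∈ [-41/216, 5/72)
j=4 picked index 6: u0 ∈ [1/54, 19/54)
j=5 picked index 6: u0 ∈ [-23/216, 49/216)
j=6 picked index 6: u0 ∈ [-25/108, 11/108)
j=7 picked index 7: u0 ∈ [-5/216, 1/8)
intersection: [1/54, 13/216)

1/54 13/216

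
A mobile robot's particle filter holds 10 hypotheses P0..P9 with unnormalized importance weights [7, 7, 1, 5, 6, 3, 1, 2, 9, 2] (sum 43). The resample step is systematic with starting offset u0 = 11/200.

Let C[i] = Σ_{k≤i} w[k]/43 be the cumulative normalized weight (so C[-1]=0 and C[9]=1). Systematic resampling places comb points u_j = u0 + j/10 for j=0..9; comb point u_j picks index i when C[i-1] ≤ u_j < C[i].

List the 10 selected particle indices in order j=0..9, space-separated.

0 0 1 3 3 4 5 8 8 9

C = [7/43, 14/43, 15/43, 20/43, 26/43, 29/43, 30/43, 32/43, 41/43, 1]
j=0: u_0=11/200 ∈ [0, 7/43) → index 0
j=1: u_1=31/200 ∈ [0, 7/43) → index 0
j=2: u_2=51/200 ∈ [7/43, 14/43) → index 1
j=3: u_3=71/200 ∈ [15/43, 20/43) → index 3
j=4: u_4=91/200 ∈ [15/43, 20/43) → index 3
j=5: u_5=111/200 ∈ [20/43, 26/43) → index 4
j=6: u_6=131/200 ∈ [26/43, 29/43) → index 5
j=7: u_7=151/200 ∈ [32/43, 41/43) → index 8
j=8: u_8=171/200 ∈ [32/43, 41/43) → index 8
j=9: u_9=191/200 ∈ [41/43, 1) → index 9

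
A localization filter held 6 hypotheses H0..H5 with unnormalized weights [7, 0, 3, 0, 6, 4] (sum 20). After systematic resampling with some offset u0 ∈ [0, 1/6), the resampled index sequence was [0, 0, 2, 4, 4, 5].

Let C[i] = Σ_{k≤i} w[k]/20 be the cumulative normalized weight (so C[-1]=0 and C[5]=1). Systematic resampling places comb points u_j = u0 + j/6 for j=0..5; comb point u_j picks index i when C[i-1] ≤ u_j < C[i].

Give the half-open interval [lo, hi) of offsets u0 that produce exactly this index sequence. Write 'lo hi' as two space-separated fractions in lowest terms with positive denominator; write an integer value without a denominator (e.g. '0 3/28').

C = [7/20, 7/20, 1/2, 1/2, 4/5, 1]
j=0 picked index 0: u0 ∈ [0, 7/20)
j=1 picked index 0: u0 ∈ [-1/6, 11/60)
j=2 picked index 2: u0 ∈ [1/60, 1/6)
j=3 picked index 4: u0 ∈ [0, 3/10)
j=4 picked index 4: u0 ∈ [-1/6, 2/15)
j=5 picked index 5: u0 ∈ [-1/30, 1/6)
intersection: [1/60, 2/15)

1/60 2/15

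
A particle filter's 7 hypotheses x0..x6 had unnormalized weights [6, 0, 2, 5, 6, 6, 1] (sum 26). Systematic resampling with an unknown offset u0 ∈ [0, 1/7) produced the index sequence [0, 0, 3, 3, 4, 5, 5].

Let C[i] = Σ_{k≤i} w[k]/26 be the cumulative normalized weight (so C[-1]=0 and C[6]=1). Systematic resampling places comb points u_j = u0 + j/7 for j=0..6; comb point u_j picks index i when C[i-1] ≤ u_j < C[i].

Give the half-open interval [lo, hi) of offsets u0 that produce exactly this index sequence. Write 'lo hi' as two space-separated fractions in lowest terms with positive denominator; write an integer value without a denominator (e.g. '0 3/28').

C = [3/13, 3/13, 4/13, 1/2, 19/26, 25/26, 1]
j=0 picked index 0: u0 ∈ [0, 3/13)
j=1 picked index 0: u0 ∈ [-1/7, 8/91)
j=2 picked index 3: u0 ∈ [2/91, 3/14)
j=3 picked index 3: u0 ∈ [-11/91, 1/14)
j=4 picked index 4: u0 ∈ [-1/14, 29/182)
j=5 picked index 5: u0 ∈ [3/182, 45/182)
j=6 picked index 5: u0 ∈ [-23/182, 19/182)
intersection: [2/91, 1/14)

2/91 1/14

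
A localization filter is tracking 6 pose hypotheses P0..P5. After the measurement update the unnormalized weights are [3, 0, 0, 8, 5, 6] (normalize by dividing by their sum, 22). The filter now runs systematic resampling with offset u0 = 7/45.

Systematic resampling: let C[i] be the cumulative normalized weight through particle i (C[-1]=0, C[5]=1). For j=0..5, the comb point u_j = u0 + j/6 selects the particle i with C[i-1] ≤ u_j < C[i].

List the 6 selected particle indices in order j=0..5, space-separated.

C = [3/22, 3/22, 3/22, 1/2, 8/11, 1]
j=0: u_0=7/45 ∈ [3/22, 1/2) → index 3
j=1: u_1=29/90 ∈ [3/22, 1/2) → index 3
j=2: u_2=22/45 ∈ [3/22, 1/2) → index 3
j=3: u_3=59/90 ∈ [1/2, 8/11) → index 4
j=4: u_4=37/45 ∈ [8/11, 1) → index 5
j=5: u_5=89/90 ∈ [8/11, 1) → index 5

3 3 3 4 5 5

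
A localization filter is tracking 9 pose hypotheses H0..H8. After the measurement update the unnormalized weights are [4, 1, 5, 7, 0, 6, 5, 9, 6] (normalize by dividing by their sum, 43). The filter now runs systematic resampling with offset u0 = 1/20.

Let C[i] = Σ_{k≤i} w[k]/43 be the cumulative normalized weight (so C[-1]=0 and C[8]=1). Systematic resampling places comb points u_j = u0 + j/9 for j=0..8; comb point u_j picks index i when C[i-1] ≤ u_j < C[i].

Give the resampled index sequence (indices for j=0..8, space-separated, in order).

0 2 3 3 5 6 7 7 8

C = [4/43, 5/43, 10/43, 17/43, 17/43, 23/43, 28/43, 37/43, 1]
j=0: u_0=1/20 ∈ [0, 4/43) → index 0
j=1: u_1=29/180 ∈ [5/43, 10/43) → index 2
j=2: u_2=49/180 ∈ [10/43, 17/43) → index 3
j=3: u_3=23/60 ∈ [10/43, 17/43) → index 3
j=4: u_4=89/180 ∈ [17/43, 23/43) → index 5
j=5: u_5=109/180 ∈ [23/43, 28/43) → index 6
j=6: u_6=43/60 ∈ [28/43, 37/43) → index 7
j=7: u_7=149/180 ∈ [28/43, 37/43) → index 7
j=8: u_8=169/180 ∈ [37/43, 1) → index 8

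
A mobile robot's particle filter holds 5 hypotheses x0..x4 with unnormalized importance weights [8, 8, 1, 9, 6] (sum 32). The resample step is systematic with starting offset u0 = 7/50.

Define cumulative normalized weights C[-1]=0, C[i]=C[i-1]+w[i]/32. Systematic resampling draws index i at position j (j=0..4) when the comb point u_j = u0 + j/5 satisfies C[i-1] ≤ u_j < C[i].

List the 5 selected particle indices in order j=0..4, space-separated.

C = [1/4, 1/2, 17/32, 13/16, 1]
j=0: u_0=7/50 ∈ [0, 1/4) → index 0
j=1: u_1=17/50 ∈ [1/4, 1/2) → index 1
j=2: u_2=27/50 ∈ [17/32, 13/16) → index 3
j=3: u_3=37/50 ∈ [17/32, 13/16) → index 3
j=4: u_4=47/50 ∈ [13/16, 1) → index 4

0 1 3 3 4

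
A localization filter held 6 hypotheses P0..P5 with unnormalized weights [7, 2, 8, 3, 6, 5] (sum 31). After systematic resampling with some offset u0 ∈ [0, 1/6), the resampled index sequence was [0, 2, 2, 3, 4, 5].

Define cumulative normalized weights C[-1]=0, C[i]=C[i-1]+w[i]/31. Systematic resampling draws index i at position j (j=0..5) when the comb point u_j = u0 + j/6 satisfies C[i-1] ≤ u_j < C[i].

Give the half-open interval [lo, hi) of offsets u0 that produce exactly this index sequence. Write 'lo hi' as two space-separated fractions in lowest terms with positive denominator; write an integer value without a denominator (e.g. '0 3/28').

23/186 9/62

C = [7/31, 9/31, 17/31, 20/31, 26/31, 1]
j=0 picked index 0: u0 ∈ [0, 7/31)
j=1 picked index 2: u0 ∈ [23/186, 71/186)
j=2 picked index 2: u0 ∈ [-4/93, 20/93)
j=3 picked index 3: u0 ∈ [3/62, 9/62)
j=4 picked index 4: u0 ∈ [-2/93, 16/93)
j=5 picked index 5: u0 ∈ [1/186, 1/6)
intersection: [23/186, 9/62)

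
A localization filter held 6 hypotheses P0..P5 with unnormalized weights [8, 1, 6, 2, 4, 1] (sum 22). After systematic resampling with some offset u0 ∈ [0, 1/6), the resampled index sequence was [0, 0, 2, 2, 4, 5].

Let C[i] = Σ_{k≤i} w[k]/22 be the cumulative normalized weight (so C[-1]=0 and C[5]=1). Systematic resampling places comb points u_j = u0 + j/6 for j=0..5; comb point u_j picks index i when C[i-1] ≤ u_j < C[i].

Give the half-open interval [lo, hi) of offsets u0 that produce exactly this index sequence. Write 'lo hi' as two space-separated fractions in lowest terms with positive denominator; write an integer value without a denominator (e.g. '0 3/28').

C = [4/11, 9/22, 15/22, 17/22, 21/22, 1]
j=0 picked index 0: u0 ∈ [0, 4/11)
j=1 picked index 0: u0 ∈ [-1/6, 13/66)
j=2 picked index 2: u0 ∈ [5/66, 23/66)
j=3 picked index 2: u0 ∈ [-1/11, 2/11)
j=4 picked index 4: u0 ∈ [7/66, 19/66)
j=5 picked index 5: u0 ∈ [4/33, 1/6)
intersection: [4/33, 1/6)

4/33 1/6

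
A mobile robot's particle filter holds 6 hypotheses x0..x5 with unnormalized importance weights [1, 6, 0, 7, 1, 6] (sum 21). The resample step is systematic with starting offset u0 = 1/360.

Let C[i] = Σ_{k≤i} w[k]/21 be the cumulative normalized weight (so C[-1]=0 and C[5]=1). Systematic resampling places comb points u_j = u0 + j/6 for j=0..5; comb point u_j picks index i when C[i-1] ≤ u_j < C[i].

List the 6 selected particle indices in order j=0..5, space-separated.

C = [1/21, 1/3, 1/3, 2/3, 5/7, 1]
j=0: u_0=1/360 ∈ [0, 1/21) → index 0
j=1: u_1=61/360 ∈ [1/21, 1/3) → index 1
j=2: u_2=121/360 ∈ [1/3, 2/3) → index 3
j=3: u_3=181/360 ∈ [1/3, 2/3) → index 3
j=4: u_4=241/360 ∈ [2/3, 5/7) → index 4
j=5: u_5=301/360 ∈ [5/7, 1) → index 5

0 1 3 3 4 5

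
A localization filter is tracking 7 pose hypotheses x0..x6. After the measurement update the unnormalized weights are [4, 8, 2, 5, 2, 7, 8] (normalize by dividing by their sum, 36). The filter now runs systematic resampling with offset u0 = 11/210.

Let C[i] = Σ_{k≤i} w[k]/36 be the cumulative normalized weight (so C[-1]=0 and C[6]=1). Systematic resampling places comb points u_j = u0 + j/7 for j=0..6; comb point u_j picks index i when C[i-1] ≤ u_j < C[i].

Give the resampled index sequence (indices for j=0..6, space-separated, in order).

0 1 2 3 5 5 6

C = [1/9, 1/3, 7/18, 19/36, 7/12, 7/9, 1]
j=0: u_0=11/210 ∈ [0, 1/9) → index 0
j=1: u_1=41/210 ∈ [1/9, 1/3) → index 1
j=2: u_2=71/210 ∈ [1/3, 7/18) → index 2
j=3: u_3=101/210 ∈ [7/18, 19/36) → index 3
j=4: u_4=131/210 ∈ [7/12, 7/9) → index 5
j=5: u_5=23/30 ∈ [7/12, 7/9) → index 5
j=6: u_6=191/210 ∈ [7/9, 1) → index 6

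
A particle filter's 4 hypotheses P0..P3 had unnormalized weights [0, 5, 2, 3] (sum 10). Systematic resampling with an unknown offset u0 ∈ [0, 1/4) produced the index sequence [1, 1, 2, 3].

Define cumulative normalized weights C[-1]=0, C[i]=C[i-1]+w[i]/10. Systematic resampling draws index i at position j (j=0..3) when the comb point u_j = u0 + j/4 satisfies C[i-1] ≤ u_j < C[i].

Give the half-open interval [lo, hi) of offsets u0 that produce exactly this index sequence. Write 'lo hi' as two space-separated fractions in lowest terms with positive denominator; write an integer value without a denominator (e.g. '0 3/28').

C = [0, 1/2, 7/10, 1]
j=0 picked index 1: u0 ∈ [0, 1/2)
j=1 picked index 1: u0 ∈ [-1/4, 1/4)
j=2 picked index 2: u0 ∈ [0, 1/5)
j=3 picked index 3: u0 ∈ [-1/20, 1/4)
intersection: [0, 1/5)

0 1/5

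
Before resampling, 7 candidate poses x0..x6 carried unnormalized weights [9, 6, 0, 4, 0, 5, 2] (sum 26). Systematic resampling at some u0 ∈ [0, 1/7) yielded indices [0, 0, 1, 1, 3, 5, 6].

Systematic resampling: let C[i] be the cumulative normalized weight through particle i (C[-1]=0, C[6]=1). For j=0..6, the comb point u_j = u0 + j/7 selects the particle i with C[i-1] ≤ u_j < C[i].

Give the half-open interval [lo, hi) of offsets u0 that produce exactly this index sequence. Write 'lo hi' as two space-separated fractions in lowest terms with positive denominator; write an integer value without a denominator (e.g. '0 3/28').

6/91 1/7

C = [9/26, 15/26, 15/26, 19/26, 19/26, 12/13, 1]
j=0 picked index 0: u0 ∈ [0, 9/26)
j=1 picked index 0: u0 ∈ [-1/7, 37/182)
j=2 picked index 1: u0 ∈ [11/182, 53/182)
j=3 picked index 1: u0 ∈ [-15/182, 27/182)
j=4 picked index 3: u0 ∈ [1/182, 29/182)
j=5 picked index 5: u0 ∈ [3/182, 19/91)
j=6 picked index 6: u0 ∈ [6/91, 1/7)
intersection: [6/91, 1/7)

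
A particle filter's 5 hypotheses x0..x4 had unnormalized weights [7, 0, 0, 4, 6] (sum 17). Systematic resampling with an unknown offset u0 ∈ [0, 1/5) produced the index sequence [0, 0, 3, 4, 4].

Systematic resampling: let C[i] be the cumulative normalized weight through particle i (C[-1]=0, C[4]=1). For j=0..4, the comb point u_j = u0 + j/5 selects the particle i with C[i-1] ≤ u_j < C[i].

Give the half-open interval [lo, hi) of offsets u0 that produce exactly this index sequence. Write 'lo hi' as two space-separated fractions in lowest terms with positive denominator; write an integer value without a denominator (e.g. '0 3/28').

4/85 1/5

C = [7/17, 7/17, 7/17, 11/17, 1]
j=0 picked index 0: u0 ∈ [0, 7/17)
j=1 picked index 0: u0 ∈ [-1/5, 18/85)
j=2 picked index 3: u0 ∈ [1/85, 21/85)
j=3 picked index 4: u0 ∈ [4/85, 2/5)
j=4 picked index 4: u0 ∈ [-13/85, 1/5)
intersection: [4/85, 1/5)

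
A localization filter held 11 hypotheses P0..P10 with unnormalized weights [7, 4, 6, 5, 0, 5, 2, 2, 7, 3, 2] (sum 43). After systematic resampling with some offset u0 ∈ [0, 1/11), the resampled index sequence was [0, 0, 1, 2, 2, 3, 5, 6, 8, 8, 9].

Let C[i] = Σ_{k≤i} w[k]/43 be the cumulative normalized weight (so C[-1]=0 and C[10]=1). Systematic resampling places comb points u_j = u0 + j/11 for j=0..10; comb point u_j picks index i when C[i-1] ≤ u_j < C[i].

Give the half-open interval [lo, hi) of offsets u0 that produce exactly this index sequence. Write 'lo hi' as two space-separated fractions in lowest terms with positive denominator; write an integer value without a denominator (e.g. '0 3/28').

C = [7/43, 11/43, 17/43, 22/43, 22/43, 27/43, 29/43, 31/43, 38/43, 41/43, 1]
j=0 picked index 0: u0 ∈ [0, 7/43)
j=1 picked index 0: u0 ∈ [-1/11, 34/473)
j=2 picked index 1: u0 ∈ [-9/473, 35/473)
j=3 picked index 2: u0 ∈ [-8/473, 58/473)
j=4 picked index 2: u0 ∈ [-51/473, 15/473)
j=5 picked index 3: u0 ∈ [-28/473, 27/473)
j=6 picked index 5: u0 ∈ [-16/473, 39/473)
j=7 picked index 6: u0 ∈ [-4/473, 18/473)
j=8 picked index 8: u0 ∈ [-3/473, 74/473)
j=9 picked index 8: u0 ∈ [-46/473, 31/473)
j=10 picked index 9: u0 ∈ [-12/473, 21/473)
intersection: [0, 15/473)

0 15/473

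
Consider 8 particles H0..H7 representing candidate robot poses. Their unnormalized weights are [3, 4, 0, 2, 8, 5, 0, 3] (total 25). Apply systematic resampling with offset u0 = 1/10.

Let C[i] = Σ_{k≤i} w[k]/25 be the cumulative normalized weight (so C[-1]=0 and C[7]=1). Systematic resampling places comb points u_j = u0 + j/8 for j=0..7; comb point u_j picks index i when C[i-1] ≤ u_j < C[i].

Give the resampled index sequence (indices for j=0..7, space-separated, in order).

0 1 3 4 4 5 5 7

C = [3/25, 7/25, 7/25, 9/25, 17/25, 22/25, 22/25, 1]
j=0: u_0=1/10 ∈ [0, 3/25) → index 0
j=1: u_1=9/40 ∈ [3/25, 7/25) → index 1
j=2: u_2=7/20 ∈ [7/25, 9/25) → index 3
j=3: u_3=19/40 ∈ [9/25, 17/25) → index 4
j=4: u_4=3/5 ∈ [9/25, 17/25) → index 4
j=5: u_5=29/40 ∈ [17/25, 22/25) → index 5
j=6: u_6=17/20 ∈ [17/25, 22/25) → index 5
j=7: u_7=39/40 ∈ [22/25, 1) → index 7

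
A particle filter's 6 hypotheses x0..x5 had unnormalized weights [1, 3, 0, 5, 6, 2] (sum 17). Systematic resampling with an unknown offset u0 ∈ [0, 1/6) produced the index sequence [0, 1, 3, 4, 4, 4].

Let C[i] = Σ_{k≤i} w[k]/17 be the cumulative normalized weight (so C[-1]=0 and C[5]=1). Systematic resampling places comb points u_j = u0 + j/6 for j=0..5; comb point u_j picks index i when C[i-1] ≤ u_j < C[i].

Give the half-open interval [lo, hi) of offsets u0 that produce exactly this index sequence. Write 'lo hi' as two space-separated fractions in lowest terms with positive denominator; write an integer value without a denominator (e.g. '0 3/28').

1/34 5/102

C = [1/17, 4/17, 4/17, 9/17, 15/17, 1]
j=0 picked index 0: u0 ∈ [0, 1/17)
j=1 picked index 1: u0 ∈ [-11/102, 7/102)
j=2 picked index 3: u0 ∈ [-5/51, 10/51)
j=3 picked index 4: u0 ∈ [1/34, 13/34)
j=4 picked index 4: u0 ∈ [-7/51, 11/51)
j=5 picked index 4: u0 ∈ [-31/102, 5/102)
intersection: [1/34, 5/102)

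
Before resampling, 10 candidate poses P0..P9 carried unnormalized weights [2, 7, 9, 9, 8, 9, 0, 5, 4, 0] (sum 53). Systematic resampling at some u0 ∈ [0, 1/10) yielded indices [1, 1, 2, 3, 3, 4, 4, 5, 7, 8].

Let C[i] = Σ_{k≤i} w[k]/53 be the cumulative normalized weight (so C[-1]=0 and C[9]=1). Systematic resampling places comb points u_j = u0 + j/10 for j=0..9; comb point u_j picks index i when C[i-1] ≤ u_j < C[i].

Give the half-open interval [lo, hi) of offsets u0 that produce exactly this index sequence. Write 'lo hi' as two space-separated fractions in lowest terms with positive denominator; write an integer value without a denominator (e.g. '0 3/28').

C = [2/53, 9/53, 18/53, 27/53, 35/53, 44/53, 44/53, 49/53, 1, 1]
j=0 picked index 1: u0 ∈ [2/53, 9/53)
j=1 picked index 1: u0 ∈ [-33/530, 37/530)
j=2 picked index 2: u0 ∈ [-8/265, 37/265)
j=3 picked index 3: u0 ∈ [21/530, 111/530)
j=4 picked index 3: u0 ∈ [-16/265, 29/265)
j=5 picked index 4: u0 ∈ [1/106, 17/106)
j=6 picked index 4: u0 ∈ [-24/265, 16/265)
j=7 picked index 5: u0 ∈ [-21/530, 69/530)
j=8 picked index 7: u0 ∈ [8/265, 33/265)
j=9 picked index 8: u0 ∈ [13/530, 1/10)
intersection: [21/530, 16/265)

21/530 16/265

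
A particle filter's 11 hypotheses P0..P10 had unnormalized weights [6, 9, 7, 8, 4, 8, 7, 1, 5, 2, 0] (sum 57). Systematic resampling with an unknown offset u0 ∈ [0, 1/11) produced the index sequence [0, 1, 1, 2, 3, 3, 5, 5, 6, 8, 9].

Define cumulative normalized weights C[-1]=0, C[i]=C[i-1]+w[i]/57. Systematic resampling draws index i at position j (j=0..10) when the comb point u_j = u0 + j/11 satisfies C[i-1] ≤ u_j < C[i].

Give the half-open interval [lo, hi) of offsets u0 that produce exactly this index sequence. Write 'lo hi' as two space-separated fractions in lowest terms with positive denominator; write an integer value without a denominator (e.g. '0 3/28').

37/627 15/209

C = [2/19, 5/19, 22/57, 10/19, 34/57, 14/19, 49/57, 50/57, 55/57, 1, 1]
j=0 picked index 0: u0 ∈ [0, 2/19)
j=1 picked index 1: u0 ∈ [3/209, 36/209)
j=2 picked index 1: u0 ∈ [-16/209, 17/209)
j=3 picked index 2: u0 ∈ [-2/209, 71/627)
j=4 picked index 3: u0 ∈ [14/627, 34/209)
j=5 picked index 3: u0 ∈ [-43/627, 15/209)
j=6 picked index 5: u0 ∈ [32/627, 40/209)
j=7 picked index 5: u0 ∈ [-25/627, 21/209)
j=8 picked index 6: u0 ∈ [2/209, 83/627)
j=9 picked index 8: u0 ∈ [37/627, 92/627)
j=10 picked index 9: u0 ∈ [35/627, 1/11)
intersection: [37/627, 15/209)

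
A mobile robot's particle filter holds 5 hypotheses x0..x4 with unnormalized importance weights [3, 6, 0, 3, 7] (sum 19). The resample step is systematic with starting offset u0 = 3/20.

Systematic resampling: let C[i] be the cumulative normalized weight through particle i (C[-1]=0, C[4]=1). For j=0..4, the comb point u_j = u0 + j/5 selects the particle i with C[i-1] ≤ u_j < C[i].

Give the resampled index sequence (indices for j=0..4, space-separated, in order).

C = [3/19, 9/19, 9/19, 12/19, 1]
j=0: u_0=3/20 ∈ [0, 3/19) → index 0
j=1: u_1=7/20 ∈ [3/19, 9/19) → index 1
j=2: u_2=11/20 ∈ [9/19, 12/19) → index 3
j=3: u_3=3/4 ∈ [12/19, 1) → index 4
j=4: u_4=19/20 ∈ [12/19, 1) → index 4

0 1 3 4 4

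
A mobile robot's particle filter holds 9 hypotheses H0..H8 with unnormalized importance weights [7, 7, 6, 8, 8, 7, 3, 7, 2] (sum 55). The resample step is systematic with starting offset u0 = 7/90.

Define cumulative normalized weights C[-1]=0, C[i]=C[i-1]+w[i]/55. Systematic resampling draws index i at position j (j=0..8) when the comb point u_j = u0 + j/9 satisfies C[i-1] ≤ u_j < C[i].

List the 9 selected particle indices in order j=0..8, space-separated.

0 1 2 3 4 4 5 7 8

C = [7/55, 14/55, 4/11, 28/55, 36/55, 43/55, 46/55, 53/55, 1]
j=0: u_0=7/90 ∈ [0, 7/55) → index 0
j=1: u_1=17/90 ∈ [7/55, 14/55) → index 1
j=2: u_2=3/10 ∈ [14/55, 4/11) → index 2
j=3: u_3=37/90 ∈ [4/11, 28/55) → index 3
j=4: u_4=47/90 ∈ [28/55, 36/55) → index 4
j=5: u_5=19/30 ∈ [28/55, 36/55) → index 4
j=6: u_6=67/90 ∈ [36/55, 43/55) → index 5
j=7: u_7=77/90 ∈ [46/55, 53/55) → index 7
j=8: u_8=29/30 ∈ [53/55, 1) → index 8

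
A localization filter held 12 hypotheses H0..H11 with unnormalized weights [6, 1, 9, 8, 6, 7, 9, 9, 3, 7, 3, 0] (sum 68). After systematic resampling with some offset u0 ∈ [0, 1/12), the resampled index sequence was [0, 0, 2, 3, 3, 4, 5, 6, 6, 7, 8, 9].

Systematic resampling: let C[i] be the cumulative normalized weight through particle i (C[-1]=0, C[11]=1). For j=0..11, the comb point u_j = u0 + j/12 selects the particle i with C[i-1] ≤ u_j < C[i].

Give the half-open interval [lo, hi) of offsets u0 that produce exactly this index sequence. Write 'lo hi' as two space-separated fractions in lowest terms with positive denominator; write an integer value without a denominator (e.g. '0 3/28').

C = [3/34, 7/68, 4/17, 6/17, 15/34, 37/68, 23/34, 55/68, 29/34, 65/68, 1, 1]
j=0 picked index 0: u0 ∈ [0, 3/34)
j=1 picked index 0: u0 ∈ [-1/12, 1/204)
j=2 picked index 2: u0 ∈ [-13/204, 7/102)
j=3 picked index 3: u0 ∈ [-1/68, 7/68)
j=4 picked index 3: u0 ∈ [-5/51, 1/51)
j=5 picked index 4: u0 ∈ [-13/204, 5/204)
j=6 picked index 5: u0 ∈ [-1/17, 3/68)
j=7 picked index 6: u0 ∈ [-2/51, 19/204)
j=8 picked index 6: u0 ∈ [-25/204, 1/102)
j=9 picked index 7: u0 ∈ [-5/68, 1/17)
j=10 picked index 8: u0 ∈ [-5/204, 1/51)
j=11 picked index 9: u0 ∈ [-13/204, 2/51)
intersection: [0, 1/204)

0 1/204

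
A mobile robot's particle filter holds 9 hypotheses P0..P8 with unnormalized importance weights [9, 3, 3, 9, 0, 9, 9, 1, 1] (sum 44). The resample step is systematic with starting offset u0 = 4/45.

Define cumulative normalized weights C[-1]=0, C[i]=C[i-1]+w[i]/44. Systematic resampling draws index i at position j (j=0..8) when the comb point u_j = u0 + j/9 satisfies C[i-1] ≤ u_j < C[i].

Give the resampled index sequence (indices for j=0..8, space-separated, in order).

0 0 2 3 3 5 6 6 8

C = [9/44, 3/11, 15/44, 6/11, 6/11, 3/4, 21/22, 43/44, 1]
j=0: u_0=4/45 ∈ [0, 9/44) → index 0
j=1: u_1=1/5 ∈ [0, 9/44) → index 0
j=2: u_2=14/45 ∈ [3/11, 15/44) → index 2
j=3: u_3=19/45 ∈ [15/44, 6/11) → index 3
j=4: u_4=8/15 ∈ [15/44, 6/11) → index 3
j=5: u_5=29/45 ∈ [6/11, 3/4) → index 5
j=6: u_6=34/45 ∈ [3/4, 21/22) → index 6
j=7: u_7=13/15 ∈ [3/4, 21/22) → index 6
j=8: u_8=44/45 ∈ [43/44, 1) → index 8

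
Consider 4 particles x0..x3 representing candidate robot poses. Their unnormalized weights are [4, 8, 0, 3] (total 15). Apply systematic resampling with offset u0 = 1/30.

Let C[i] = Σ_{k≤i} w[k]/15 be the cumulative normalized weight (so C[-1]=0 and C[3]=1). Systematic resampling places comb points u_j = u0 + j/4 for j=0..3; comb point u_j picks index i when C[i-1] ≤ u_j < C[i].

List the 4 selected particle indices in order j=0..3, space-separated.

C = [4/15, 4/5, 4/5, 1]
j=0: u_0=1/30 ∈ [0, 4/15) → index 0
j=1: u_1=17/60 ∈ [4/15, 4/5) → index 1
j=2: u_2=8/15 ∈ [4/15, 4/5) → index 1
j=3: u_3=47/60 ∈ [4/15, 4/5) → index 1

0 1 1 1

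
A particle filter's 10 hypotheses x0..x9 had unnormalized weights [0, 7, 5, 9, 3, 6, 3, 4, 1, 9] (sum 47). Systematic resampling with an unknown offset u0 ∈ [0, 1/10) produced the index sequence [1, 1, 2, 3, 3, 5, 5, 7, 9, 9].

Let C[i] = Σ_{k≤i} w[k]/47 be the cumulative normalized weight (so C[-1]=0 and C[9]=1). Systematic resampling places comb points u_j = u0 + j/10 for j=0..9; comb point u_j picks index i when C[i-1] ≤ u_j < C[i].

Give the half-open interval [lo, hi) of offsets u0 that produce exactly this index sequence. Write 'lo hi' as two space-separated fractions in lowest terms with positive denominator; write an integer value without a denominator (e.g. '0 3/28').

C = [0, 7/47, 12/47, 21/47, 24/47, 30/47, 33/47, 37/47, 38/47, 1]
j=0 picked index 1: u0 ∈ [0, 7/47)
j=1 picked index 1: u0 ∈ [-1/10, 23/470)
j=2 picked index 2: u0 ∈ [-12/235, 13/235)
j=3 picked index 3: u0 ∈ [-21/470, 69/470)
j=4 picked index 3: u0 ∈ [-34/235, 11/235)
j=5 picked index 5: u0 ∈ [1/94, 13/94)
j=6 picked index 5: u0 ∈ [-21/235, 9/235)
j=7 picked index 7: u0 ∈ [1/470, 41/470)
j=8 picked index 9: u0 ∈ [2/235, 1/5)
j=9 picked index 9: u0 ∈ [-43/470, 1/10)
intersection: [1/94, 9/235)

1/94 9/235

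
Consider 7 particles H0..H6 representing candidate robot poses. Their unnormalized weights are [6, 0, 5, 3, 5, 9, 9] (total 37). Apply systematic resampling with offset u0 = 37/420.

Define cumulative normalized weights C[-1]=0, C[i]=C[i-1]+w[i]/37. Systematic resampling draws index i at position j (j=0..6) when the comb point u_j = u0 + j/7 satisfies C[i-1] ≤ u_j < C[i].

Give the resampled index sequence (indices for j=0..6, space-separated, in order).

0 2 3 5 5 6 6

C = [6/37, 6/37, 11/37, 14/37, 19/37, 28/37, 1]
j=0: u_0=37/420 ∈ [0, 6/37) → index 0
j=1: u_1=97/420 ∈ [6/37, 11/37) → index 2
j=2: u_2=157/420 ∈ [11/37, 14/37) → index 3
j=3: u_3=31/60 ∈ [19/37, 28/37) → index 5
j=4: u_4=277/420 ∈ [19/37, 28/37) → index 5
j=5: u_5=337/420 ∈ [28/37, 1) → index 6
j=6: u_6=397/420 ∈ [28/37, 1) → index 6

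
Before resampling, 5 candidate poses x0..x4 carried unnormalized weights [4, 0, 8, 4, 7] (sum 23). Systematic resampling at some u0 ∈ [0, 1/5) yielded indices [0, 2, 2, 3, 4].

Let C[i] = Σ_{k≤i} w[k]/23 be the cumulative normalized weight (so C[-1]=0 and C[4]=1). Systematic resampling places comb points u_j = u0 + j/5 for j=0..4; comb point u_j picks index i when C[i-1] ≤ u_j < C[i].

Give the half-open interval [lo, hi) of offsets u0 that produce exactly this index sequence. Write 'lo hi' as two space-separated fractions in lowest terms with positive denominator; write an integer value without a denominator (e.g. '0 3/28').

C = [4/23, 4/23, 12/23, 16/23, 1]
j=0 picked index 0: u0 ∈ [0, 4/23)
j=1 picked index 2: u0 ∈ [-3/115, 37/115)
j=2 picked index 2: u0 ∈ [-26/115, 14/115)
j=3 picked index 3: u0 ∈ [-9/115, 11/115)
j=4 picked index 4: u0 ∈ [-12/115, 1/5)
intersection: [0, 11/115)

0 11/115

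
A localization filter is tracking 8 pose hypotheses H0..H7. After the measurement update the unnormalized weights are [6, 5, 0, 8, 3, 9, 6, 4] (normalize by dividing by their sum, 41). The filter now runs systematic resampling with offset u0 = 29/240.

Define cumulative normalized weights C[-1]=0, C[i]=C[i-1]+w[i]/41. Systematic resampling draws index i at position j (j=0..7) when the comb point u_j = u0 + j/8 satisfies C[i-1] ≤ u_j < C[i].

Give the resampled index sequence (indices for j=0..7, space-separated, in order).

0 1 3 4 5 5 6 7

C = [6/41, 11/41, 11/41, 19/41, 22/41, 31/41, 37/41, 1]
j=0: u_0=29/240 ∈ [0, 6/41) → index 0
j=1: u_1=59/240 ∈ [6/41, 11/41) → index 1
j=2: u_2=89/240 ∈ [11/41, 19/41) → index 3
j=3: u_3=119/240 ∈ [19/41, 22/41) → index 4
j=4: u_4=149/240 ∈ [22/41, 31/41) → index 5
j=5: u_5=179/240 ∈ [22/41, 31/41) → index 5
j=6: u_6=209/240 ∈ [31/41, 37/41) → index 6
j=7: u_7=239/240 ∈ [37/41, 1) → index 7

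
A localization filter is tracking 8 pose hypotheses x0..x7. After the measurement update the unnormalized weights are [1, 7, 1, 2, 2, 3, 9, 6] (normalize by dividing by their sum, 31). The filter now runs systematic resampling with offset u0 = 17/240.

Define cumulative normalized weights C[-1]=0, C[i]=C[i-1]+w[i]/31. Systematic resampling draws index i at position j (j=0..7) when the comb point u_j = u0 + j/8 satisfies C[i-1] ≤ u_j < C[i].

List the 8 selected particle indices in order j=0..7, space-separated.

C = [1/31, 8/31, 9/31, 11/31, 13/31, 16/31, 25/31, 1]
j=0: u_0=17/240 ∈ [1/31, 8/31) → index 1
j=1: u_1=47/240 ∈ [1/31, 8/31) → index 1
j=2: u_2=77/240 ∈ [9/31, 11/31) → index 3
j=3: u_3=107/240 ∈ [13/31, 16/31) → index 5
j=4: u_4=137/240 ∈ [16/31, 25/31) → index 6
j=5: u_5=167/240 ∈ [16/31, 25/31) → index 6
j=6: u_6=197/240 ∈ [25/31, 1) → index 7
j=7: u_7=227/240 ∈ [25/31, 1) → index 7

1 1 3 5 6 6 7 7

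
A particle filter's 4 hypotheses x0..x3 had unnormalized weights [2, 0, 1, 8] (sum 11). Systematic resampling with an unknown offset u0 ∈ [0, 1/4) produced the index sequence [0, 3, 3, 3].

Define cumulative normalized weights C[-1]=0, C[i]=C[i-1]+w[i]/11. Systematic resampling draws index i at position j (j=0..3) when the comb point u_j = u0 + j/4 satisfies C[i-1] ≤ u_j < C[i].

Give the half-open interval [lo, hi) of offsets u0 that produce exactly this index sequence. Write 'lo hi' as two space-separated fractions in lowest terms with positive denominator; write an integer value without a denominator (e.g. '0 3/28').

C = [2/11, 2/11, 3/11, 1]
j=0 picked index 0: u0 ∈ [0, 2/11)
j=1 picked index 3: u0 ∈ [1/44, 3/4)
j=2 picked index 3: u0 ∈ [-5/22, 1/2)
j=3 picked index 3: u0 ∈ [-21/44, 1/4)
intersection: [1/44, 2/11)

1/44 2/11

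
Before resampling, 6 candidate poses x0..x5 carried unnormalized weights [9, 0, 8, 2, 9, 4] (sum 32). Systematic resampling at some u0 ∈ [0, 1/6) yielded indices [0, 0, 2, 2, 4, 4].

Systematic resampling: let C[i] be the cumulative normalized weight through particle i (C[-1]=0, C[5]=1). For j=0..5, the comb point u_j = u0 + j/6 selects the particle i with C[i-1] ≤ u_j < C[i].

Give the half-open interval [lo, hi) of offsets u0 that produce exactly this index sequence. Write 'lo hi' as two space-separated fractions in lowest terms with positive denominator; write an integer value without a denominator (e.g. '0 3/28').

0 1/32

C = [9/32, 9/32, 17/32, 19/32, 7/8, 1]
j=0 picked index 0: u0 ∈ [0, 9/32)
j=1 picked index 0: u0 ∈ [-1/6, 11/96)
j=2 picked index 2: u0 ∈ [-5/96, 19/96)
j=3 picked index 2: u0 ∈ [-7/32, 1/32)
j=4 picked index 4: u0 ∈ [-7/96, 5/24)
j=5 picked index 4: u0 ∈ [-23/96, 1/24)
intersection: [0, 1/32)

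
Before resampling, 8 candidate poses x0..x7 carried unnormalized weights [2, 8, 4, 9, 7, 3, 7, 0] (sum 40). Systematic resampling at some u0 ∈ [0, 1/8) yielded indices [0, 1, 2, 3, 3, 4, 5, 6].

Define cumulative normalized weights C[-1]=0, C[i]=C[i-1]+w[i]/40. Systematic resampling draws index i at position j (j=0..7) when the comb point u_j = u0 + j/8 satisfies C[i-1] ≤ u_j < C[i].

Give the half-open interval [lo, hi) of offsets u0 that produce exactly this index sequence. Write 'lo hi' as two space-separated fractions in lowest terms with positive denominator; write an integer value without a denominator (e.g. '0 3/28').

C = [1/20, 1/4, 7/20, 23/40, 3/4, 33/40, 1, 1]
j=0 picked index 0: u0 ∈ [0, 1/20)
j=1 picked index 1: u0 ∈ [-3/40, 1/8)
j=2 picked index 2: u0 ∈ [0, 1/10)
j=3 picked index 3: u0 ∈ [-1/40, 1/5)
j=4 picked index 3: u0 ∈ [-3/20, 3/40)
j=5 picked index 4: u0 ∈ [-1/20, 1/8)
j=6 picked index 5: u0 ∈ [0, 3/40)
j=7 picked index 6: u0 ∈ [-1/20, 1/8)
intersection: [0, 1/20)

0 1/20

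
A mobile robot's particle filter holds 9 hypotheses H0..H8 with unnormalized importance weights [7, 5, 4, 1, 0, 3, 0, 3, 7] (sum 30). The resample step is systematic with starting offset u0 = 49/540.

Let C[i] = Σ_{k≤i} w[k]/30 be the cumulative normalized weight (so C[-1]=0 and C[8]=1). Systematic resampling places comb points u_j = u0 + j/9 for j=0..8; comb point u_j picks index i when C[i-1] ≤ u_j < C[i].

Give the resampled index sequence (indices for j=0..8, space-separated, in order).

C = [7/30, 2/5, 8/15, 17/30, 17/30, 2/3, 2/3, 23/30, 1]
j=0: u_0=49/540 ∈ [0, 7/30) → index 0
j=1: u_1=109/540 ∈ [0, 7/30) → index 0
j=2: u_2=169/540 ∈ [7/30, 2/5) → index 1
j=3: u_3=229/540 ∈ [2/5, 8/15) → index 2
j=4: u_4=289/540 ∈ [8/15, 17/30) → index 3
j=5: u_5=349/540 ∈ [17/30, 2/3) → index 5
j=6: u_6=409/540 ∈ [2/3, 23/30) → index 7
j=7: u_7=469/540 ∈ [23/30, 1) → index 8
j=8: u_8=529/540 ∈ [23/30, 1) → index 8

0 0 1 2 3 5 7 8 8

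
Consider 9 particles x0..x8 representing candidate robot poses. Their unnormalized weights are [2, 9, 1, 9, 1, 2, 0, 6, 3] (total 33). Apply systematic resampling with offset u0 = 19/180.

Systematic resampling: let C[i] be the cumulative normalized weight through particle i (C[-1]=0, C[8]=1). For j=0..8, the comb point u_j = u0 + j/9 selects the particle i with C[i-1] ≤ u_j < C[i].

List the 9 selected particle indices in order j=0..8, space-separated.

C = [2/33, 1/3, 4/11, 7/11, 2/3, 8/11, 8/11, 10/11, 1]
j=0: u_0=19/180 ∈ [2/33, 1/3) → index 1
j=1: u_1=13/60 ∈ [2/33, 1/3) → index 1
j=2: u_2=59/180 ∈ [2/33, 1/3) → index 1
j=3: u_3=79/180 ∈ [4/11, 7/11) → index 3
j=4: u_4=11/20 ∈ [4/11, 7/11) → index 3
j=5: u_5=119/180 ∈ [7/11, 2/3) → index 4
j=6: u_6=139/180 ∈ [8/11, 10/11) → index 7
j=7: u_7=53/60 ∈ [8/11, 10/11) → index 7
j=8: u_8=179/180 ∈ [10/11, 1) → index 8

1 1 1 3 3 4 7 7 8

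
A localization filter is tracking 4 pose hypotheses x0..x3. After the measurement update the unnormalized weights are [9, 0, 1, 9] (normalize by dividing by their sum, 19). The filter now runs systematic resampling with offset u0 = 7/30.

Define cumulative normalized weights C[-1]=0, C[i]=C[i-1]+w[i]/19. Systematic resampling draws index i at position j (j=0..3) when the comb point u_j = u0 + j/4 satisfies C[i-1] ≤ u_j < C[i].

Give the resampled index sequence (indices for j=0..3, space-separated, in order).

C = [9/19, 9/19, 10/19, 1]
j=0: u_0=7/30 ∈ [0, 9/19) → index 0
j=1: u_1=29/60 ∈ [9/19, 10/19) → index 2
j=2: u_2=11/15 ∈ [10/19, 1) → index 3
j=3: u_3=59/60 ∈ [10/19, 1) → index 3

0 2 3 3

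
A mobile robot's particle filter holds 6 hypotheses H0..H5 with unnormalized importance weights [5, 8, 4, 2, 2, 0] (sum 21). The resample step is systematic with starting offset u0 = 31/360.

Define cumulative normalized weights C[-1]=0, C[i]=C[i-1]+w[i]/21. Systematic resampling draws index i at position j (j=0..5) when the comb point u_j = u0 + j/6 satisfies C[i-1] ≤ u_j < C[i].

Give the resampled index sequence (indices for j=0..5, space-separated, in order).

C = [5/21, 13/21, 17/21, 19/21, 1, 1]
j=0: u_0=31/360 ∈ [0, 5/21) → index 0
j=1: u_1=91/360 ∈ [5/21, 13/21) → index 1
j=2: u_2=151/360 ∈ [5/21, 13/21) → index 1
j=3: u_3=211/360 ∈ [5/21, 13/21) → index 1
j=4: u_4=271/360 ∈ [13/21, 17/21) → index 2
j=5: u_5=331/360 ∈ [19/21, 1) → index 4

0 1 1 1 2 4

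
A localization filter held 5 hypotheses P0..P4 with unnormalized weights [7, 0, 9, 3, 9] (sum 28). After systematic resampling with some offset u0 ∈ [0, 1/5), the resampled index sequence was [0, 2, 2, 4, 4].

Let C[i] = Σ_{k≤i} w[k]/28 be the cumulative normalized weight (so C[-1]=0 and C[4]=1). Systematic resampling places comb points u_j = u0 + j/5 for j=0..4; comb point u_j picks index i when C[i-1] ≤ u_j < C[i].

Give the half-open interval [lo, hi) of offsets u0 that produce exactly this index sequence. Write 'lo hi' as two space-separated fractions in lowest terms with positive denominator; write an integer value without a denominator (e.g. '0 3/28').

C = [1/4, 1/4, 4/7, 19/28, 1]
j=0 picked index 0: u0 ∈ [0, 1/4)
j=1 picked index 2: u0 ∈ [1/20, 13/35)
j=2 picked index 2: u0 ∈ [-3/20, 6/35)
j=3 picked index 4: u0 ∈ [11/140, 2/5)
j=4 picked index 4: u0 ∈ [-17/140, 1/5)
intersection: [11/140, 6/35)

11/140 6/35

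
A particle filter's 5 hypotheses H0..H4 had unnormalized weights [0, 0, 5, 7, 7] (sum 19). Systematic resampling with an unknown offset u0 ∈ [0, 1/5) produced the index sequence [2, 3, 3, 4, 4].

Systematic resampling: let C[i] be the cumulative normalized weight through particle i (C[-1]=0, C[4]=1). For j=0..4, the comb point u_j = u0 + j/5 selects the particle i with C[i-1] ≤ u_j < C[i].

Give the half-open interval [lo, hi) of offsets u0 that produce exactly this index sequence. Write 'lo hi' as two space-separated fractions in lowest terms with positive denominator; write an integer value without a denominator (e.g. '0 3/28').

C = [0, 0, 5/19, 12/19, 1]
j=0 picked index 2: u0 ∈ [0, 5/19)
j=1 picked index 3: u0 ∈ [6/95, 41/95)
j=2 picked index 3: u0 ∈ [-13/95, 22/95)
j=3 picked index 4: u0 ∈ [3/95, 2/5)
j=4 picked index 4: u0 ∈ [-16/95, 1/5)
intersection: [6/95, 1/5)

6/95 1/5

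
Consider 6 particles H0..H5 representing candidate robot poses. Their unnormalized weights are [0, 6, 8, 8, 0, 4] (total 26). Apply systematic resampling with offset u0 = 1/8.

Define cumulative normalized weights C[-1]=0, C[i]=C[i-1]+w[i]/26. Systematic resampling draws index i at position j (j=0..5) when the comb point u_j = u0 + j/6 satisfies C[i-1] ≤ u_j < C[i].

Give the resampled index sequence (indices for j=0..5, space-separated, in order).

C = [0, 3/13, 7/13, 11/13, 11/13, 1]
j=0: u_0=1/8 ∈ [0, 3/13) → index 1
j=1: u_1=7/24 ∈ [3/13, 7/13) → index 2
j=2: u_2=11/24 ∈ [3/13, 7/13) → index 2
j=3: u_3=5/8 ∈ [7/13, 11/13) → index 3
j=4: u_4=19/24 ∈ [7/13, 11/13) → index 3
j=5: u_5=23/24 ∈ [11/13, 1) → index 5

1 2 2 3 3 5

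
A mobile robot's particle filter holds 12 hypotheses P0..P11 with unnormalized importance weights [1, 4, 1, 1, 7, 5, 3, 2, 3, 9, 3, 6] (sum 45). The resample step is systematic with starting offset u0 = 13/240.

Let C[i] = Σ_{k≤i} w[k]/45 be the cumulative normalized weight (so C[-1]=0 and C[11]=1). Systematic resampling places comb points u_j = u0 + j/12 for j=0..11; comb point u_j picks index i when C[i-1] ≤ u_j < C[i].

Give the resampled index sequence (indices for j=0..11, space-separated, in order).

1 3 4 4 5 6 8 9 9 10 11 11

C = [1/45, 1/9, 2/15, 7/45, 14/45, 19/45, 22/45, 8/15, 3/5, 4/5, 13/15, 1]
j=0: u_0=13/240 ∈ [1/45, 1/9) → index 1
j=1: u_1=11/80 ∈ [2/15, 7/45) → index 3
j=2: u_2=53/240 ∈ [7/45, 14/45) → index 4
j=3: u_3=73/240 ∈ [7/45, 14/45) → index 4
j=4: u_4=31/80 ∈ [14/45, 19/45) → index 5
j=5: u_5=113/240 ∈ [19/45, 22/45) → index 6
j=6: u_6=133/240 ∈ [8/15, 3/5) → index 8
j=7: u_7=51/80 ∈ [3/5, 4/5) → index 9
j=8: u_8=173/240 ∈ [3/5, 4/5) → index 9
j=9: u_9=193/240 ∈ [4/5, 13/15) → index 10
j=10: u_10=71/80 ∈ [13/15, 1) → index 11
j=11: u_11=233/240 ∈ [13/15, 1) → index 11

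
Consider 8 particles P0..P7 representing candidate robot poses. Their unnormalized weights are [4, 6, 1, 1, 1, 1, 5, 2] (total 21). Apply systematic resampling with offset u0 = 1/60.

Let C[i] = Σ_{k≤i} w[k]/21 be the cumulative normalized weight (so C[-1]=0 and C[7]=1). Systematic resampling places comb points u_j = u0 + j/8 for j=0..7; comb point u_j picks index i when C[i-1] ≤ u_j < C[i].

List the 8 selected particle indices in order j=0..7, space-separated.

0 0 1 1 2 5 6 6

C = [4/21, 10/21, 11/21, 4/7, 13/21, 2/3, 19/21, 1]
j=0: u_0=1/60 ∈ [0, 4/21) → index 0
j=1: u_1=17/120 ∈ [0, 4/21) → index 0
j=2: u_2=4/15 ∈ [4/21, 10/21) → index 1
j=3: u_3=47/120 ∈ [4/21, 10/21) → index 1
j=4: u_4=31/60 ∈ [10/21, 11/21) → index 2
j=5: u_5=77/120 ∈ [13/21, 2/3) → index 5
j=6: u_6=23/30 ∈ [2/3, 19/21) → index 6
j=7: u_7=107/120 ∈ [2/3, 19/21) → index 6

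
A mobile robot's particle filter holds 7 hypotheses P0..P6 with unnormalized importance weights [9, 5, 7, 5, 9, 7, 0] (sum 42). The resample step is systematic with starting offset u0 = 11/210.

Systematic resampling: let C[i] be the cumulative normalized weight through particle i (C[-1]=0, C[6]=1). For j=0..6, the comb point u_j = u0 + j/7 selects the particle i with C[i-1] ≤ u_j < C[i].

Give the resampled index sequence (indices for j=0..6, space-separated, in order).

C = [3/14, 1/3, 1/2, 13/21, 5/6, 1, 1]
j=0: u_0=11/210 ∈ [0, 3/14) → index 0
j=1: u_1=41/210 ∈ [0, 3/14) → index 0
j=2: u_2=71/210 ∈ [1/3, 1/2) → index 2
j=3: u_3=101/210 ∈ [1/3, 1/2) → index 2
j=4: u_4=131/210 ∈ [13/21, 5/6) → index 4
j=5: u_5=23/30 ∈ [13/21, 5/6) → index 4
j=6: u_6=191/210 ∈ [5/6, 1) → index 5

0 0 2 2 4 4 5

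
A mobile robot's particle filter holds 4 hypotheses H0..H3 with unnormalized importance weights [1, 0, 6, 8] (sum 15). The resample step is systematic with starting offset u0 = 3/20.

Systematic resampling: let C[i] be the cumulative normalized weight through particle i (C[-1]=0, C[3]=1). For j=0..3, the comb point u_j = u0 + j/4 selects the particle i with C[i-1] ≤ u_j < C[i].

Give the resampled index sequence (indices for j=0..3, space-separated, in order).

C = [1/15, 1/15, 7/15, 1]
j=0: u_0=3/20 ∈ [1/15, 7/15) → index 2
j=1: u_1=2/5 ∈ [1/15, 7/15) → index 2
j=2: u_2=13/20 ∈ [7/15, 1) → index 3
j=3: u_3=9/10 ∈ [7/15, 1) → index 3

2 2 3 3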